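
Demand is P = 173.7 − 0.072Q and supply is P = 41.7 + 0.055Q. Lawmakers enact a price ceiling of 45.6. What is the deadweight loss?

59557.71

Competitive equilibrium: 173.7 − 0.072Q = 41.7 + 0.055Q → Q* = 1039.37008, P* = 98.86535.
At the ceiling P = 45.6, quantity supplied = (45.6 − 41.7)/0.055 = 70.90909.
Willingness to pay at Q' = 70.90909: 173.7 − 0.072·70.90909 = 168.59455.
ΔQ = 1039.37008 − 70.90909 = 968.46099; wedge = 168.59455 − 45.6 = 122.99455.
Deadweight loss = ½ × 968.46099 × 122.99455 = 59557.71.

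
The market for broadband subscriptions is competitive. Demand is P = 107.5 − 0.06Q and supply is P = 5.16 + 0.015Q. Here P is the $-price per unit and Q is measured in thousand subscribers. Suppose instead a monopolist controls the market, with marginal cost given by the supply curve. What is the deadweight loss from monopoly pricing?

$13792.23 thousand

Competitive equilibrium: 107.5 − 0.06Q = 5.16 + 0.015Q → Q* = 1364.53333, P* = 25.628.
Marginal revenue: MR = 107.5 − 0.12Q. Set MR = MC: 107.5 − 0.12Q = 5.16 + 0.015Q → Q_m = 758.07407.
Price P_m = 107.5 − 0.06·758.07407 = 62.01556; MC(Q_m) = 5.16 + 0.015·758.07407 = 16.53111.
Competitive Q* = 1364.53333, so ΔQ = 606.45926; wedge = 62.01556 − 16.53111 = 45.48445.
Welfare loss = ½ × 606.45926 × 45.48445 = $13792.23 thousand.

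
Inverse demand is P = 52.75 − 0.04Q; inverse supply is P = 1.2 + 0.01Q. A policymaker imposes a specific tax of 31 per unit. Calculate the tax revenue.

Competitive equilibrium: 52.75 − 0.04Q = 1.2 + 0.01Q → Q* = 1031, P* = 11.51.
With the tax, the buyer price exceeds the seller price by 31: (52.75 − 0.04Q) − (1.2 + 0.01Q) = 31 → Q' = 411.
Tax revenue = 31 × 411 = 12741.

12741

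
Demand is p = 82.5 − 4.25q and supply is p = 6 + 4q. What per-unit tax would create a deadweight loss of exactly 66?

33

Competitive equilibrium: 82.5 − 4.25q = 6 + 4q → q* = 9.2727, p* = 43.0909.
A tax t gives Δq = t/8.25 and wedge t, so DWL = t²/16.5.
t²/16.5 = 66 → t² = 1089 → t = 33.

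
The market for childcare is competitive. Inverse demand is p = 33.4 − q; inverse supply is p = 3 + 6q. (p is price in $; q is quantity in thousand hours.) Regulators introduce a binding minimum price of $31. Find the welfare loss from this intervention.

Competitive equilibrium: 33.4 − q = 3 + 6q → q* = 4.3429, p* = 29.0571.
At the floor p = 31, quantity demanded = (33.4 − 31)/1 = 2.4.
Sellers' marginal cost at q' = 2.4: 3 + 6·2.4 = 17.4.
Δq = 4.3429 − 2.4 = 1.9429; wedge = 31 − 17.4 = 13.6.
The triangle = ½ × 1.9429 × 13.6 = $13.21 thousand.

$13.21 thousand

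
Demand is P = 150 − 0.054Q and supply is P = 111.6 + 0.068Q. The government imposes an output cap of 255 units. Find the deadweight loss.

217.80

Competitive equilibrium: 150 − 0.054Q = 111.6 + 0.068Q → Q* = 314.7541, P* = 133.0033.
At Q = 255: demand price = 150 − 0.054·255 = 136.23; supply price = 111.6 + 0.068·255 = 128.94.
ΔQ = 314.7541 − 255 = 59.7541; wedge = 136.23 − 128.94 = 7.29.
Deadweight loss = ½ × 59.7541 × 7.29 = 217.80.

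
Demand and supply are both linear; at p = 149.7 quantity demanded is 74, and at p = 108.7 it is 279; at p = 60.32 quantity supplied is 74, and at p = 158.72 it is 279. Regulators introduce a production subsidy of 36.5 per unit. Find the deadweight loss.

979.60

Demand slope = (108.7 − 149.7)/(279 − 74) = −0.2, so p = 164.5 − 0.2q.
Supply slope = (158.72 − 60.32)/(279 − 74) = 0.48, so p = 24.8 + 0.48q.
Competitive equilibrium: 164.5 − 0.2q = 24.8 + 0.48q → q* = 205.44118, p* = 123.41176.
The subsidy lowers effective supply by 36.5: p = 0.48q − 11.7.
New quantity: 164.5 − 0.2q = 0.48q − 11.7 → q' = 259.11765.
Overproduction Δq = 259.11765 − 205.44118 = 53.67647; wedge = subsidy = 36.5.
DWL = ½ × 53.67647 × 36.5 = 979.60.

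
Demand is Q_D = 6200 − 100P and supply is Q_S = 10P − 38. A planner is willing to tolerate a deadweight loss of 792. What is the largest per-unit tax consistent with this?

In inverse form: demand P = 62 − 0.01Q, supply P = 3.8 + 0.1Q.
Competitive equilibrium: 62 − 0.01Q = 3.8 + 0.1Q → Q* = 529.0909, P* = 56.7091.
A tax t gives ΔQ = t/0.11 and wedge t, so DWL = t²/0.22.
t²/0.22 = 792 → t² = 174.24 → t = 13.2.

13.2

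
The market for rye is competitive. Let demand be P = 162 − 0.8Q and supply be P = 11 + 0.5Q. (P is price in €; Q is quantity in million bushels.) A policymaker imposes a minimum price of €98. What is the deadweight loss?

Competitive equilibrium: 162 − 0.8Q = 11 + 0.5Q → Q* = 116.15385, P* = 69.07692.
At the floor P = 98, quantity demanded = (162 − 98)/0.8 = 80.
Sellers' marginal cost at Q' = 80: 11 + 0.5·80 = 51.
ΔQ = 116.15385 − 80 = 36.15385; wedge = 98 − 51 = 47.
Deadweight loss = ½ × 36.15385 × 47 = €849.62 million.

€849.62 million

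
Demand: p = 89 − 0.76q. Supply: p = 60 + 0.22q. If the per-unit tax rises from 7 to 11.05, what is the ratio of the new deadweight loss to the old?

Competitive equilibrium: 89 − 0.76q = 60 + 0.22q → q* = 29.5918, p* = 66.5102.
For a per-unit tax t: Δq = t/0.98, so DWL = ½·t·(t/0.98) = t²/1.96.
At t = 7: DWL = 25. At t = 11.05: DWL = 62.297.
Ratio = (11.05/7)² = 2.492.

2.492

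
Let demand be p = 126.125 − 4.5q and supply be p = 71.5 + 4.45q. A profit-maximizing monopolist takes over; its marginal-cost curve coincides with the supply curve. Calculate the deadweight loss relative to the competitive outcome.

Competitive equilibrium: 126.125 − 4.5q = 71.5 + 4.45q → q* = 6.1034, p* = 98.6599.
Marginal revenue: MR = 126.125 − 9q. Set MR = MC: 126.125 − 9q = 71.5 + 4.45q → q_m = 4.0613.
Price p_m = 126.125 − 4.5·4.0613 = 107.8492; MC(q_m) = 71.5 + 4.45·4.0613 = 89.5728.
Competitive q* = 6.1034, so Δq = 2.0421; wedge = 107.8492 − 89.5728 = 18.2764.
The triangle = ½ × 2.0421 × 18.2764 = 18.66.

18.66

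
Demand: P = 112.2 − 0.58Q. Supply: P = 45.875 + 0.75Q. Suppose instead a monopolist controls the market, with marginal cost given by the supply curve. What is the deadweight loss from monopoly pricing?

Competitive equilibrium: 112.2 − 0.58Q = 45.875 + 0.75Q → Q* = 49.8684, P* = 83.2763.
Marginal revenue: MR = 112.2 − 1.16Q. Set MR = MC: 112.2 − 1.16Q = 45.875 + 0.75Q → Q_m = 34.7251.
Price P_m = 112.2 − 0.58·34.7251 = 92.0594; MC(Q_m) = 45.875 + 0.75·34.7251 = 71.9188.
Competitive Q* = 49.8684, so ΔQ = 15.1433; wedge = 92.0594 − 71.9188 = 20.1406.
The triangle = ½ × 15.1433 × 20.1406 = 152.50.

152.50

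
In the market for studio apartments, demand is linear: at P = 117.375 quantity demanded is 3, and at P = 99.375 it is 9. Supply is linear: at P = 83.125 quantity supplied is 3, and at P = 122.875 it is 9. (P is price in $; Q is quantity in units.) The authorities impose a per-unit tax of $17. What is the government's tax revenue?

Demand slope = (99.375 − 117.375)/(9 − 3) = −3, so P = 126.375 − 3Q.
Supply slope = (122.875 − 83.125)/(9 − 3) = 6.625, so P = 63.25 + 6.625Q.
Competitive equilibrium: 126.375 − 3Q = 63.25 + 6.625Q → Q* = 6.5584, P* = 106.6997.
With the tax, the buyer price exceeds the seller price by 17: (126.375 − 3Q) − (63.25 + 6.625Q) = 17 → Q' = 4.7922.
Tax revenue = 17 × 4.7922 = $81.47.

$81.47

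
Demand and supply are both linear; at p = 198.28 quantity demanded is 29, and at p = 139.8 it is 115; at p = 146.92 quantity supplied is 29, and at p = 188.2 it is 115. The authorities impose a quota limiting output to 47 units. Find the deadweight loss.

Demand slope = (139.8 − 198.28)/(115 − 29) = −0.68, so p = 218 − 0.68q.
Supply slope = (188.2 − 146.92)/(115 − 29) = 0.48, so p = 133 + 0.48q.
Competitive equilibrium: 218 − 0.68q = 133 + 0.48q → q* = 73.2759, p* = 168.1724.
At q = 47: demand price = 218 − 0.68·47 = 186.04; supply price = 133 + 0.48·47 = 155.56.
Δq = 73.2759 − 47 = 26.2759; wedge = 186.04 − 155.56 = 30.48.
Deadweight loss = ½ × 26.2759 × 30.48 = 400.44.

400.44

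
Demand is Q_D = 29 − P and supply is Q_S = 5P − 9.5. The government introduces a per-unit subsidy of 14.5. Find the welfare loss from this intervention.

87.60

In inverse form: demand P = 29 − Q, supply P = 1.9 + 0.2Q.
Competitive equilibrium: 29 − Q = 1.9 + 0.2Q → Q* = 22.5833, P* = 6.4167.
The subsidy lowers effective supply by 14.5: P = 0.2Q − 12.6.
New quantity: 29 − Q = 0.2Q − 12.6 → Q' = 34.6667.
Overproduction ΔQ = 34.6667 − 22.5833 = 12.0834; wedge = subsidy = 14.5.
Welfare loss = ½ × 12.0834 × 14.5 = 87.60.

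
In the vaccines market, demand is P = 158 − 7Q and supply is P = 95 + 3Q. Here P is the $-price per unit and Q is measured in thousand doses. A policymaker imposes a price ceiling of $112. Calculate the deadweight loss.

$2.01 thousand

Competitive equilibrium: 158 − 7Q = 95 + 3Q → Q* = 6.3, P* = 113.9.
At the ceiling P = 112, quantity supplied = (112 − 95)/3 = 5.6667.
Willingness to pay at Q' = 5.6667: 158 − 7·5.6667 = 118.3331.
ΔQ = 6.3 − 5.6667 = 0.6333; wedge = 118.3331 − 112 = 6.3331.
DWL = ½ × 0.6333 × 6.3331 = $2.01 thousand.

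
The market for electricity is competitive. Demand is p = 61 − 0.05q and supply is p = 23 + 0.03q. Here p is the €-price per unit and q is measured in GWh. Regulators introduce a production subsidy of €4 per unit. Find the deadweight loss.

€100

Competitive equilibrium: 61 − 0.05q = 23 + 0.03q → q* = 475, p* = 37.25.
The subsidy lowers effective supply by 4: p = 19 + 0.03q.
New quantity: 61 − 0.05q = 19 + 0.03q → q' = 525.
Overproduction Δq = 525 − 475 = 50; wedge = subsidy = 4.
Welfare loss = ½ × 50 × 4 = €100.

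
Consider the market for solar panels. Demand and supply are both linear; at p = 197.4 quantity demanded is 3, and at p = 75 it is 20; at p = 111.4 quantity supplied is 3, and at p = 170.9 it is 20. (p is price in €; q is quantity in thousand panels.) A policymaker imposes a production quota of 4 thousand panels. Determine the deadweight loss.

Demand slope = (75 − 197.4)/(20 − 3) = −7.2, so p = 219 − 7.2q.
Supply slope = (170.9 − 111.4)/(20 − 3) = 3.5, so p = 100.9 + 3.5q.
Competitive equilibrium: 219 − 7.2q = 100.9 + 3.5q → q* = 11.0374, p* = 139.5308.
At q = 4: demand price = 219 − 7.2·4 = 190.2; supply price = 100.9 + 3.5·4 = 114.9.
Δq = 11.0374 − 4 = 7.0374; wedge = 190.2 − 114.9 = 75.3.
The triangle = ½ × 7.0374 × 75.3 = €264.96 thousand.

€264.96 thousand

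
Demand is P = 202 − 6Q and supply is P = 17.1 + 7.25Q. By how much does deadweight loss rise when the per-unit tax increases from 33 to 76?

176.87

Competitive equilibrium: 202 − 6Q = 17.1 + 7.25Q → Q* = 13.9547, P* = 118.2717.
For a per-unit tax t: ΔQ = t/13.25, so DWL = ½·t·(t/13.25) = t²/26.5.
At t = 33: DWL = 41.094. At t = 76: DWL = 217.962.
Increase = 217.962 − 41.094 = 176.87.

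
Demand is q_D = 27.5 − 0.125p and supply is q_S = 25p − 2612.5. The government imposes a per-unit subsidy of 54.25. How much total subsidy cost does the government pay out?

1145.39

In inverse form: demand p = 220 − 8q, supply p = 104.5 + 0.04q.
Competitive equilibrium: 220 − 8q = 104.5 + 0.04q → q* = 14.3657, p* = 105.0746.
The subsidy lowers effective supply by 54.25: p = 50.25 + 0.04q.
New quantity: 220 − 8q = 50.25 + 0.04q → q' = 21.1132.
Total subsidy cost = 54.25 × 21.1132 = 1145.39.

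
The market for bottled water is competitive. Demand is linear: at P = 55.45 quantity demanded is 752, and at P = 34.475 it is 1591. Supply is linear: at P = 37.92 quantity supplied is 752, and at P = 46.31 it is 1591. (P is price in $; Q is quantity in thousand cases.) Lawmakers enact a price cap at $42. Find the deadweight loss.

Demand slope = (34.475 − 55.45)/(1591 − 752) = −0.025, so P = 74.25 − 0.025Q.
Supply slope = (46.31 − 37.92)/(1591 − 752) = 0.01, so P = 30.4 + 0.01Q.
Competitive equilibrium: 74.25 − 0.025Q = 30.4 + 0.01Q → Q* = 1252.8571, P* = 42.9286.
At the ceiling P = 42, quantity supplied = (42 − 30.4)/0.01 = 1160.
Willingness to pay at Q' = 1160: 74.25 − 0.025·1160 = 45.25.
ΔQ = 1252.8571 − 1160 = 92.8571; wedge = 45.25 − 42 = 3.25.
The triangle = ½ × 92.8571 × 3.25 = $150.89 thousand.

$150.89 thousand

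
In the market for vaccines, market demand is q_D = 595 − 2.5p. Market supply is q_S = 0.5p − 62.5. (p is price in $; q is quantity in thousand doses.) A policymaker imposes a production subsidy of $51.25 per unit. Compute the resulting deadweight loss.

In inverse form: demand p = 238 − 0.4q, supply p = 125 + 2q.
Competitive equilibrium: 238 − 0.4q = 125 + 2q → q* = 47.0833, p* = 219.1667.
The subsidy lowers effective supply by 51.25: p = 73.75 + 2q.
New quantity: 238 − 0.4q = 73.75 + 2q → q' = 68.4375.
Overproduction Δq = 68.4375 − 47.0833 = 21.3542; wedge = subsidy = 51.25.
Deadweight loss = ½ × 21.3542 × 51.25 = $547.20 thousand.

$547.20 thousand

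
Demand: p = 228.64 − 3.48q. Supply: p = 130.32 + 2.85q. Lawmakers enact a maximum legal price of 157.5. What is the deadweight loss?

113.77

Competitive equilibrium: 228.64 − 3.48q = 130.32 + 2.85q → q* = 15.5324, p* = 174.5873.
At the ceiling p = 157.5, quantity supplied = (157.5 − 130.32)/2.85 = 9.5368.
Willingness to pay at q' = 9.5368: 228.64 − 3.48·9.5368 = 195.4519.
Δq = 15.5324 − 9.5368 = 5.9956; wedge = 195.4519 − 157.5 = 37.9519.
The triangle = ½ × 5.9956 × 37.9519 = 113.77.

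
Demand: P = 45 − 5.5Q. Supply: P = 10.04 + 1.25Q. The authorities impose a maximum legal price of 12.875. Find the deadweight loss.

Competitive equilibrium: 45 − 5.5Q = 10.04 + 1.25Q → Q* = 5.1793, P* = 16.5141.
At the ceiling P = 12.875, quantity supplied = (12.875 − 10.04)/1.25 = 2.268.
Willingness to pay at Q' = 2.268: 45 − 5.5·2.268 = 32.526.
ΔQ = 5.1793 − 2.268 = 2.9113; wedge = 32.526 − 12.875 = 19.651.
The triangle = ½ × 2.9113 × 19.651 = 28.60.

28.60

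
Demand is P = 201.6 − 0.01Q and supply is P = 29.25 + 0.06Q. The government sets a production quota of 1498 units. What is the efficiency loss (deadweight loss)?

Competitive equilibrium: 201.6 − 0.01Q = 29.25 + 0.06Q → Q* = 2462.1429, P* = 176.9786.
At Q = 1498: demand price = 201.6 − 0.01·1498 = 186.62; supply price = 29.25 + 0.06·1498 = 119.13.
ΔQ = 2462.1429 − 1498 = 964.1429; wedge = 186.62 − 119.13 = 67.49.
Deadweight loss = ½ × 964.1429 × 67.49 = 32535.

32535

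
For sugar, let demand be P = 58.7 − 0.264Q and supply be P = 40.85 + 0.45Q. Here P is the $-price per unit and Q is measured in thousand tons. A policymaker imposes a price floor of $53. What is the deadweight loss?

$4.15 thousand

Competitive equilibrium: 58.7 − 0.264Q = 40.85 + 0.45Q → Q* = 25, P* = 52.1.
At the floor P = 53, quantity demanded = (58.7 − 53)/0.264 = 21.5909.
Sellers' marginal cost at Q' = 21.5909: 40.85 + 0.45·21.5909 = 50.5659.
ΔQ = 25 − 21.5909 = 3.4091; wedge = 53 − 50.5659 = 2.4341.
The triangle = ½ × 3.4091 × 2.4341 = $4.15 thousand.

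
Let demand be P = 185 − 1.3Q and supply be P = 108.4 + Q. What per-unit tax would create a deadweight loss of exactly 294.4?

36.8

Competitive equilibrium: 185 − 1.3Q = 108.4 + Q → Q* = 33.3043, P* = 141.7043.
A tax t gives ΔQ = t/2.3 and wedge t, so DWL = t²/4.6.
t²/4.6 = 294.4 → t² = 1354.24 → t = 36.8.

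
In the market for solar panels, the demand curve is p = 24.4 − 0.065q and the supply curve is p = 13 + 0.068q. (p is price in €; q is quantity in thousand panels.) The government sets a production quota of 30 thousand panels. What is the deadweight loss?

Competitive equilibrium: 24.4 − 0.065q = 13 + 0.068q → q* = 85.7143, p* = 18.8286.
At q = 30: demand price = 24.4 − 0.065·30 = 22.45; supply price = 13 + 0.068·30 = 15.04.
Δq = 85.7143 − 30 = 55.7143; wedge = 22.45 − 15.04 = 7.41.
The triangle = ½ × 55.7143 × 7.41 = €206.42 thousand.

€206.42 thousand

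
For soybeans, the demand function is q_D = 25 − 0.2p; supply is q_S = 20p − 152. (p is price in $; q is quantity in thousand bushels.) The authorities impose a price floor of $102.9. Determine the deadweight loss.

$895.05 thousand

In inverse form: demand p = 125 − 5q, supply p = 7.6 + 0.05q.
Competitive equilibrium: 125 − 5q = 7.6 + 0.05q → q* = 23.2475, p* = 8.7624.
At the floor p = 102.9, quantity demanded = (125 − 102.9)/5 = 4.42.
Sellers' marginal cost at q' = 4.42: 7.6 + 0.05·4.42 = 7.821.
Δq = 23.2475 − 4.42 = 18.8275; wedge = 102.9 − 7.821 = 95.079.
Deadweight loss = ½ × 18.8275 × 95.079 = $895.05 thousand.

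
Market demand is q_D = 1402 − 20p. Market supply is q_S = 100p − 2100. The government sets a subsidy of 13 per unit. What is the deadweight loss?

1408.33

In inverse form: demand p = 70.1 − 0.05q, supply p = 21 + 0.01q.
Competitive equilibrium: 70.1 − 0.05q = 21 + 0.01q → q* = 818.3333, p* = 29.1833.
The subsidy lowers effective supply by 13: p = 8 + 0.01q.
New quantity: 70.1 − 0.05q = 8 + 0.01q → q' = 1035.
Overproduction Δq = 1035 − 818.3333 = 216.6667; wedge = subsidy = 13.
DWL = ½ × 216.6667 × 13 = 1408.33.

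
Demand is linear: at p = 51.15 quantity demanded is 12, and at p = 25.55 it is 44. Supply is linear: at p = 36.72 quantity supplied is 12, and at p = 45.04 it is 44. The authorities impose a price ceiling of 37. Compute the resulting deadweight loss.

83.29

Demand slope = (25.55 − 51.15)/(44 − 12) = −0.8, so p = 60.75 − 0.8q.
Supply slope = (45.04 − 36.72)/(44 − 12) = 0.26, so p = 33.6 + 0.26q.
Competitive equilibrium: 60.75 − 0.8q = 33.6 + 0.26q → q* = 25.6132, p* = 40.2594.
At the ceiling p = 37, quantity supplied = (37 − 33.6)/0.26 = 13.0769.
Willingness to pay at q' = 13.0769: 60.75 − 0.8·13.0769 = 50.2885.
Δq = 25.6132 − 13.0769 = 12.5363; wedge = 50.2885 − 37 = 13.2885.
Deadweight loss = ½ × 12.5363 × 13.2885 = 83.29.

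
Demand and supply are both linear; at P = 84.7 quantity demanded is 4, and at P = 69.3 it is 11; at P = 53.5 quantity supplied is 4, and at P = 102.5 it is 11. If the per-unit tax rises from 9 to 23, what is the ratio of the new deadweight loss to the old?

Demand slope = (69.3 − 84.7)/(11 − 4) = −2.2, so P = 93.5 − 2.2Q.
Supply slope = (102.5 − 53.5)/(11 − 4) = 7, so P = 25.5 + 7Q.
Competitive equilibrium: 93.5 − 2.2Q = 25.5 + 7Q → Q* = 7.3913, P* = 77.2391.
For a per-unit tax t: ΔQ = t/9.2, so DWL = ½·t·(t/9.2) = t²/18.4.
At t = 9: DWL = 4.402. At t = 23: DWL = 28.75.
Ratio = (23/9)² = 6.531.

6.531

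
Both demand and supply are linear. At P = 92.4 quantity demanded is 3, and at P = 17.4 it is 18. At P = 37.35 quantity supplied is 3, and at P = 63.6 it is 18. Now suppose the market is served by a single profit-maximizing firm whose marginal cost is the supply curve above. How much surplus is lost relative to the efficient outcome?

Demand slope = (17.4 − 92.4)/(18 − 3) = −5, so P = 107.4 − 5Q.
Supply slope = (63.6 − 37.35)/(18 − 3) = 1.75, so P = 32.1 + 1.75Q.
Competitive equilibrium: 107.4 − 5Q = 32.1 + 1.75Q → Q* = 11.1556, P* = 51.6222.
Marginal revenue: MR = 107.4 − 10Q. Set MR = MC: 107.4 − 10Q = 32.1 + 1.75Q → Q_m = 6.4085.
Price P_m = 107.4 − 5·6.4085 = 75.3575; MC(Q_m) = 32.1 + 1.75·6.4085 = 43.3149.
Competitive Q* = 11.1556, so ΔQ = 4.7471; wedge = 75.3575 − 43.3149 = 32.0426.
The triangle = ½ × 4.7471 × 32.0426 = 76.05.

76.05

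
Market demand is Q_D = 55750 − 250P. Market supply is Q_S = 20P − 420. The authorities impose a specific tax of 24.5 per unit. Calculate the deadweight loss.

5557.87

In inverse form: demand P = 223 − 0.004Q, supply P = 21 + 0.05Q.
Competitive equilibrium: 223 − 0.004Q = 21 + 0.05Q → Q* = 3740.7407, P* = 208.037.
With the tax, the buyer price exceeds the seller price by 24.5: (223 − 0.004Q) − (21 + 0.05Q) = 24.5 → Q' = 3287.037.
ΔQ = 3740.7407 − 3287.037 = 453.7037; the wedge equals the tax, 24.5.
Welfare loss = ½ × 453.7037 × 24.5 = 5557.87.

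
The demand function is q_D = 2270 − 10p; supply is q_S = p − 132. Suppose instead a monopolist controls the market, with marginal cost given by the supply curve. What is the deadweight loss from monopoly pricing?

28.49

In inverse form: demand p = 227 − 0.1q, supply p = 132 + q.
Competitive equilibrium: 227 − 0.1q = 132 + q → q* = 86.3636, p* = 218.3636.
Marginal revenue: MR = 227 − 0.2q. Set MR = MC: 227 − 0.2q = 132 + q → q_m = 79.1667.
Price p_m = 227 − 0.1·79.1667 = 219.0833; MC(q_m) = 132 + 1·79.1667 = 211.1667.
Competitive q* = 86.3636, so Δq = 7.1969; wedge = 219.0833 − 211.1667 = 7.9166.
DWL = ½ × 7.1969 × 7.9166 = 28.49.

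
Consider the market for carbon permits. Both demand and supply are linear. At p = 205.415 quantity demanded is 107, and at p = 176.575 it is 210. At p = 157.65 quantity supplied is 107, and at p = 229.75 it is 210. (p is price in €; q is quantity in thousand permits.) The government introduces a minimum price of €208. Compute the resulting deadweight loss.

Demand slope = (176.575 − 205.415)/(210 − 107) = −0.28, so p = 235.375 − 0.28q.
Supply slope = (229.75 − 157.65)/(210 − 107) = 0.7, so p = 82.75 + 0.7q.
Competitive equilibrium: 235.375 − 0.28q = 82.75 + 0.7q → q* = 155.7398, p* = 191.76786.
At the floor p = 208, quantity demanded = (235.375 − 208)/0.28 = 97.76786.
Sellers' marginal cost at q' = 97.76786: 82.75 + 0.7·97.76786 = 151.1875.
Δq = 155.7398 − 97.76786 = 57.97194; wedge = 208 − 151.1875 = 56.8125.
The triangle = ½ × 57.97194 × 56.8125 = €1646.77 thousand.

€1646.77 thousand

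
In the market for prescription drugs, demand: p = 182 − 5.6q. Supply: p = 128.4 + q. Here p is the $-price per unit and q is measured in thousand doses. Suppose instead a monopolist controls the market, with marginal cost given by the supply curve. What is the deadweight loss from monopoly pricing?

Competitive equilibrium: 182 − 5.6q = 128.4 + q → q* = 8.1212, p* = 136.5212.
Marginal revenue: MR = 182 − 11.2q. Set MR = MC: 182 − 11.2q = 128.4 + q → q_m = 4.3934.
Price p_m = 182 − 5.6·4.3934 = 157.397; MC(q_m) = 128.4 + 1·4.3934 = 132.7934.
Competitive q* = 8.1212, so Δq = 3.7278; wedge = 157.397 − 132.7934 = 24.6036.
Welfare loss = ½ × 3.7278 × 24.6036 = $45.86 thousand.

$45.86 thousand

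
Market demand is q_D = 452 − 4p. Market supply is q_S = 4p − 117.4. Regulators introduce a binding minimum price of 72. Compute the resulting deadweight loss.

In inverse form: demand p = 113 − 0.25q, supply p = 29.35 + 0.25q.
Competitive equilibrium: 113 − 0.25q = 29.35 + 0.25q → q* = 167.3, p* = 71.175.
At the floor p = 72, quantity demanded = (113 − 72)/0.25 = 164.
Sellers' marginal cost at q' = 164: 29.35 + 0.25·164 = 70.35.
Δq = 167.3 − 164 = 3.3; wedge = 72 − 70.35 = 1.65.
DWL = ½ × 3.3 × 1.65 = 2.72.

2.72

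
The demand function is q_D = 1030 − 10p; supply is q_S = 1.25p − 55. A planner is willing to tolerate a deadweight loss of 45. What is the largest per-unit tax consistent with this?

9

In inverse form: demand p = 103 − 0.1q, supply p = 44 + 0.8q.
Competitive equilibrium: 103 − 0.1q = 44 + 0.8q → q* = 65.5556, p* = 96.4444.
A tax t gives Δq = t/0.9 and wedge t, so DWL = t²/1.8.
t²/1.8 = 45 → t² = 81 → t = 9.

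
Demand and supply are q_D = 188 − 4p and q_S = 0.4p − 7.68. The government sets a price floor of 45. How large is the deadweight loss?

6.12

In inverse form: demand p = 47 − 0.25q, supply p = 19.2 + 2.5q.
Competitive equilibrium: 47 − 0.25q = 19.2 + 2.5q → q* = 10.1091, p* = 44.4727.
At the floor p = 45, quantity demanded = (47 − 45)/0.25 = 8.
Sellers' marginal cost at q' = 8: 19.2 + 2.5·8 = 39.2.
Δq = 10.1091 − 8 = 2.1091; wedge = 45 − 39.2 = 5.8.
DWL = ½ × 2.1091 × 5.8 = 6.12.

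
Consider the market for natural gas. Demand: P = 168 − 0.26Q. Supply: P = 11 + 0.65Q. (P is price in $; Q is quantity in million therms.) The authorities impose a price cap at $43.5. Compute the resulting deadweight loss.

Competitive equilibrium: 168 − 0.26Q = 11 + 0.65Q → Q* = 172.5275, P* = 123.1429.
At the ceiling P = 43.5, quantity supplied = (43.5 − 11)/0.65 = 50.
Willingness to pay at Q' = 50: 168 − 0.26·50 = 155.
ΔQ = 172.5275 − 50 = 122.5275; wedge = 155 − 43.5 = 111.5.
DWL = ½ × 122.5275 × 111.5 = $6830.91 million.

$6830.91 million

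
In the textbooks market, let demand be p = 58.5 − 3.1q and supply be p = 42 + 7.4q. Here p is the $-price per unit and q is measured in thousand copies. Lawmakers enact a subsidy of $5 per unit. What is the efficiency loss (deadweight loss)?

$1.19 thousand

Competitive equilibrium: 58.5 − 3.1q = 42 + 7.4q → q* = 1.5714, p* = 53.6286.
The subsidy lowers effective supply by 5: p = 37 + 7.4q.
New quantity: 58.5 − 3.1q = 37 + 7.4q → q' = 2.0476.
Overproduction Δq = 2.0476 − 1.5714 = 0.4762; wedge = subsidy = 5.
DWL = ½ × 0.4762 × 5 = $1.19 thousand.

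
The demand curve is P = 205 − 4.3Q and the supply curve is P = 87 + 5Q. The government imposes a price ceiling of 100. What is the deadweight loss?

Competitive equilibrium: 205 − 4.3Q = 87 + 5Q → Q* = 12.6882, P* = 150.4409.
At the ceiling P = 100, quantity supplied = (100 − 87)/5 = 2.6.
Willingness to pay at Q' = 2.6: 205 − 4.3·2.6 = 193.82.
ΔQ = 12.6882 − 2.6 = 10.0882; wedge = 193.82 − 100 = 93.82.
Deadweight loss = ½ × 10.0882 × 93.82 = 473.24.

473.24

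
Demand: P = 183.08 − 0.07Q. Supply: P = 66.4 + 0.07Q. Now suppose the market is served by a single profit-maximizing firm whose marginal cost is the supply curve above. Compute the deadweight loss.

Competitive equilibrium: 183.08 − 0.07Q = 66.4 + 0.07Q → Q* = 833.42857, P* = 124.74.
Marginal revenue: MR = 183.08 − 0.14Q. Set MR = MC: 183.08 − 0.14Q = 66.4 + 0.07Q → Q_m = 555.61905.
Price P_m = 183.08 − 0.07·555.61905 = 144.18667; MC(Q_m) = 66.4 + 0.07·555.61905 = 105.29333.
Competitive Q* = 833.42857, so ΔQ = 277.80952; wedge = 144.18667 − 105.29333 = 38.89334.
Deadweight loss = ½ × 277.80952 × 38.89334 = 5402.47.

5402.47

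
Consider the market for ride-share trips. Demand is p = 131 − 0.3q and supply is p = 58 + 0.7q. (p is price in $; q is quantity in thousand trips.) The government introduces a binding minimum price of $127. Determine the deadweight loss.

$1780.06 thousand

Competitive equilibrium: 131 − 0.3q = 58 + 0.7q → q* = 73, p* = 109.1.
At the floor p = 127, quantity demanded = (131 − 127)/0.3 = 13.3333.
Sellers' marginal cost at q' = 13.3333: 58 + 0.7·13.3333 = 67.3333.
Δq = 73 − 13.3333 = 59.6667; wedge = 127 − 67.3333 = 59.6667.
Deadweight loss = ½ × 59.6667 × 59.6667 = $1780.06 thousand.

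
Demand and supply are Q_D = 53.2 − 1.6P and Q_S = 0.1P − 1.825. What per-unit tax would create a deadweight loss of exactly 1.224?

In inverse form: demand P = 33.25 − 0.625Q, supply P = 18.25 + 10Q.
Competitive equilibrium: 33.25 − 0.625Q = 18.25 + 10Q → Q* = 1.4118, P* = 32.3676.
A tax t gives ΔQ = t/10.625 and wedge t, so DWL = t²/21.25.
t²/21.25 = 1.224 → t² = 26.01 → t = 5.1.

5.1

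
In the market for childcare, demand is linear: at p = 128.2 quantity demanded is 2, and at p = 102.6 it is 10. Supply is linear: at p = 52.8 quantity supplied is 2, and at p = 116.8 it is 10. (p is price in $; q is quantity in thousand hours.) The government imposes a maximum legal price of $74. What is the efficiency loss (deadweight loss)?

$93.32 thousand

Demand slope = (102.6 − 128.2)/(10 − 2) = −3.2, so p = 134.6 − 3.2q.
Supply slope = (116.8 − 52.8)/(10 − 2) = 8, so p = 36.8 + 8q.
Competitive equilibrium: 134.6 − 3.2q = 36.8 + 8q → q* = 8.7321, p* = 106.6571.
At the ceiling p = 74, quantity supplied = (74 − 36.8)/8 = 4.65.
Willingness to pay at q' = 4.65: 134.6 − 3.2·4.65 = 119.72.
Δq = 8.7321 − 4.65 = 4.0821; wedge = 119.72 − 74 = 45.72.
Deadweight loss = ½ × 4.0821 × 45.72 = $93.32 thousand.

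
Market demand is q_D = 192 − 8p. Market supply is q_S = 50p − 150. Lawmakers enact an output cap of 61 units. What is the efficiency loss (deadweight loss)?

509.46

In inverse form: demand p = 24 − 0.125q, supply p = 3 + 0.02q.
Competitive equilibrium: 24 − 0.125q = 3 + 0.02q → q* = 144.8276, p* = 5.8966.
At q = 61: demand price = 24 − 0.125·61 = 16.375; supply price = 3 + 0.02·61 = 4.22.
Δq = 144.8276 − 61 = 83.8276; wedge = 16.375 − 4.22 = 12.155.
DWL = ½ × 83.8276 × 12.155 = 509.46.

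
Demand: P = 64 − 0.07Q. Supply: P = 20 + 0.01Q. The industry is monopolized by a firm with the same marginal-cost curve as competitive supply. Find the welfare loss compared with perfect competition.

Competitive equilibrium: 64 − 0.07Q = 20 + 0.01Q → Q* = 550, P* = 25.5.
Marginal revenue: MR = 64 − 0.14Q. Set MR = MC: 64 − 0.14Q = 20 + 0.01Q → Q_m = 293.33333.
Price P_m = 64 − 0.07·293.33333 = 43.46667; MC(Q_m) = 20 + 0.01·293.33333 = 22.93333.
Competitive Q* = 550, so ΔQ = 256.66667; wedge = 43.46667 − 22.93333 = 20.53334.
The triangle = ½ × 256.66667 × 20.53334 = 2635.11.

2635.11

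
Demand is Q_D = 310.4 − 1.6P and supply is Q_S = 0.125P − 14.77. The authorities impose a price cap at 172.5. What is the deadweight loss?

In inverse form: demand P = 194 − 0.625Q, supply P = 118.16 + 8Q.
Competitive equilibrium: 194 − 0.625Q = 118.16 + 8Q → Q* = 8.793, P* = 188.5043.
At the ceiling P = 172.5, quantity supplied = (172.5 − 118.16)/8 = 6.7925.
Willingness to pay at Q' = 6.7925: 194 − 0.625·6.7925 = 189.7547.
ΔQ = 8.793 − 6.7925 = 2.0005; wedge = 189.7547 − 172.5 = 17.2547.
Welfare loss = ½ × 2.0005 × 17.2547 = 17.26.

17.26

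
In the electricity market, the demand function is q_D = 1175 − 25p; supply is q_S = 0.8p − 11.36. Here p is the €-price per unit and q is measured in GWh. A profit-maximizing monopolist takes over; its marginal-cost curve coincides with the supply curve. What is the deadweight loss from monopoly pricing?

In inverse form: demand p = 47 − 0.04q, supply p = 14.2 + 1.25q.
Competitive equilibrium: 47 − 0.04q = 14.2 + 1.25q → q* = 25.4264, p* = 45.9829.
Marginal revenue: MR = 47 − 0.08q. Set MR = MC: 47 − 0.08q = 14.2 + 1.25q → q_m = 24.6617.
Price p_m = 47 − 0.04·24.6617 = 46.0135; MC(q_m) = 14.2 + 1.25·24.6617 = 45.0271.
Competitive q* = 25.4264, so Δq = 0.7647; wedge = 46.0135 − 45.0271 = 0.9864.
The triangle = ½ × 0.7647 × 0.9864 = €0.38.

€0.38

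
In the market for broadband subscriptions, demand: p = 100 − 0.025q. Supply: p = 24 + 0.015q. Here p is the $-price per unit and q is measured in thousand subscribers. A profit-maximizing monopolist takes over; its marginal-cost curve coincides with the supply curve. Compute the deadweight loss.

Competitive equilibrium: 100 − 0.025q = 24 + 0.015q → q* = 1900, p* = 52.5.
Marginal revenue: MR = 100 − 0.05q. Set MR = MC: 100 − 0.05q = 24 + 0.015q → q_m = 1169.23077.
Price p_m = 100 − 0.025·1169.23077 = 70.76923; MC(q_m) = 24 + 0.015·1169.23077 = 41.53846.
Competitive q* = 1900, so Δq = 730.76923; wedge = 70.76923 − 41.53846 = 29.23077.
The triangle = ½ × 730.76923 × 29.23077 = $10680.47 thousand.

$10680.47 thousand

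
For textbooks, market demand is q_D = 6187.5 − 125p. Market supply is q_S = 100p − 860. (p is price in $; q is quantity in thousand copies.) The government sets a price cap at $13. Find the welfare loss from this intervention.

$30213.34 thousand

In inverse form: demand p = 49.5 − 0.008q, supply p = 8.6 + 0.01q.
Competitive equilibrium: 49.5 − 0.008q = 8.6 + 0.01q → q* = 2272.2222, p* = 31.3222.
At the ceiling p = 13, quantity supplied = (13 − 8.6)/0.01 = 440.
Willingness to pay at q' = 440: 49.5 − 0.008·440 = 45.98.
Δq = 2272.2222 − 440 = 1832.2222; wedge = 45.98 − 13 = 32.98.
The triangle = ½ × 1832.2222 × 32.98 = $30213.34 thousand.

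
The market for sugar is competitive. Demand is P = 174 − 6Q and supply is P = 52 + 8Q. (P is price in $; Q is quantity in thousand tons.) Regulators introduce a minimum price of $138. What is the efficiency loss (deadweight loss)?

Competitive equilibrium: 174 − 6Q = 52 + 8Q → Q* = 8.7143, P* = 121.7143.
At the floor P = 138, quantity demanded = (174 − 138)/6 = 6.
Sellers' marginal cost at Q' = 6: 52 + 8·6 = 100.
ΔQ = 8.7143 − 6 = 2.7143; wedge = 138 − 100 = 38.
Deadweight loss = ½ × 2.7143 × 38 = $51.57 thousand.

$51.57 thousand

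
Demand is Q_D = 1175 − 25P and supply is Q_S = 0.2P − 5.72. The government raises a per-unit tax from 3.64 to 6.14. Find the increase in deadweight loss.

2.43

In inverse form: demand P = 47 − 0.04Q, supply P = 28.6 + 5Q.
Competitive equilibrium: 47 − 0.04Q = 28.6 + 5Q → Q* = 3.6508, P* = 46.854.
For a per-unit tax t: ΔQ = t/5.04, so DWL = ½·t·(t/5.04) = t²/10.08.
At t = 3.64: DWL = 1.314. At t = 6.14: DWL = 3.74.
Increase = 3.74 − 1.314 = 2.43.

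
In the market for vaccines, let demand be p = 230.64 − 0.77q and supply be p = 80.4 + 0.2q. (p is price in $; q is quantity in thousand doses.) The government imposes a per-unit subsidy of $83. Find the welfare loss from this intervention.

$3551.03 thousand

Competitive equilibrium: 230.64 − 0.77q = 80.4 + 0.2q → q* = 154.8866, p* = 111.3773.
The subsidy lowers effective supply by 83: p = 0.2q − 2.6.
New quantity: 230.64 − 0.77q = 0.2q − 2.6 → q' = 240.4536.
Overproduction Δq = 240.4536 − 154.8866 = 85.567; wedge = subsidy = 83.
Welfare loss = ½ × 85.567 × 83 = $3551.03 thousand.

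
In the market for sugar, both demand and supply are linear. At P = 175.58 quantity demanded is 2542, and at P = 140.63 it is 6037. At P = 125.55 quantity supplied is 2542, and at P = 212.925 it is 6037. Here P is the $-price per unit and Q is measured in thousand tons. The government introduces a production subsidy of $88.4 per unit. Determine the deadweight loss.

Demand slope = (140.63 − 175.58)/(6037 − 2542) = −0.01, so P = 201 − 0.01Q.
Supply slope = (212.925 − 125.55)/(6037 − 2542) = 0.025, so P = 62 + 0.025Q.
Competitive equilibrium: 201 − 0.01Q = 62 + 0.025Q → Q* = 3971.4286, P* = 161.2857.
The subsidy lowers effective supply by 88.4: P = 0.025Q − 26.4.
New quantity: 201 − 0.01Q = 0.025Q − 26.4 → Q' = 6497.1429.
Overproduction ΔQ = 6497.1429 − 3971.4286 = 2525.7143; wedge = subsidy = 88.4.
Welfare loss = ½ × 2525.7143 × 88.4 = $111636.57 thousand.

$111636.57 thousand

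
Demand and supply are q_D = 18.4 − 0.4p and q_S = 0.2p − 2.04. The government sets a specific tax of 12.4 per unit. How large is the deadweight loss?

10.25

In inverse form: demand p = 46 − 2.5q, supply p = 10.2 + 5q.
Competitive equilibrium: 46 − 2.5q = 10.2 + 5q → q* = 4.7733, p* = 34.0667.
With the tax, the buyer price exceeds the seller price by 12.4: (46 − 2.5q) − (10.2 + 5q) = 12.4 → q' = 3.12.
Δq = 4.7733 − 3.12 = 1.6533; the wedge equals the tax, 12.4.
Welfare loss = ½ × 1.6533 × 12.4 = 10.25.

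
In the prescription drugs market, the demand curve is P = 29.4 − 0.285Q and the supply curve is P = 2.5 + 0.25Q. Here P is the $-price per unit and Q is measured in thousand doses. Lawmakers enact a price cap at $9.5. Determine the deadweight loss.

$132.79 thousand

Competitive equilibrium: 29.4 − 0.285Q = 2.5 + 0.25Q → Q* = 50.2804, P* = 15.0701.
At the ceiling P = 9.5, quantity supplied = (9.5 − 2.5)/0.25 = 28.
Willingness to pay at Q' = 28: 29.4 − 0.285·28 = 21.42.
ΔQ = 50.2804 − 28 = 22.2804; wedge = 21.42 − 9.5 = 11.92.
DWL = ½ × 22.2804 × 11.92 = $132.79 thousand.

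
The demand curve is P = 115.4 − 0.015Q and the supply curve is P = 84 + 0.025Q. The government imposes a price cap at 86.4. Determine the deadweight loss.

9494.42

Competitive equilibrium: 115.4 − 0.015Q = 84 + 0.025Q → Q* = 785, P* = 103.625.
At the ceiling P = 86.4, quantity supplied = (86.4 − 84)/0.025 = 96.
Willingness to pay at Q' = 96: 115.4 − 0.015·96 = 113.96.
ΔQ = 785 − 96 = 689; wedge = 113.96 − 86.4 = 27.56.
Welfare loss = ½ × 689 × 27.56 = 9494.42.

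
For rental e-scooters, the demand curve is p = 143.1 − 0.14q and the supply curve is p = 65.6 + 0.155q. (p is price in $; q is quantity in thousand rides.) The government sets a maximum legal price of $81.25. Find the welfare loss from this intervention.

Competitive equilibrium: 143.1 − 0.14q = 65.6 + 0.155q → q* = 262.7119, p* = 106.3203.
At the ceiling p = 81.25, quantity supplied = (81.25 − 65.6)/0.155 = 100.9677.
Willingness to pay at q' = 100.9677: 143.1 − 0.14·100.9677 = 128.9645.
Δq = 262.7119 − 100.9677 = 161.7442; wedge = 128.9645 − 81.25 = 47.7145.
DWL = ½ × 161.7442 × 47.7145 = $3858.77 thousand.

$3858.77 thousand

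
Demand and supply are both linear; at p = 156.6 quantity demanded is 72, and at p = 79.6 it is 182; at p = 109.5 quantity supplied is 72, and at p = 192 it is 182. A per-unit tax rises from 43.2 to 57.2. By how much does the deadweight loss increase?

484.69

Demand slope = (79.6 − 156.6)/(182 − 72) = −0.7, so p = 207 − 0.7q.
Supply slope = (192 − 109.5)/(182 − 72) = 0.75, so p = 55.5 + 0.75q.
Competitive equilibrium: 207 − 0.7q = 55.5 + 0.75q → q* = 104.4828, p* = 133.8621.
For a per-unit tax t: Δq = t/1.45, so DWL = ½·t·(t/1.45) = t²/2.9.
At t = 43.2: DWL = 643.531. At t = 57.2: DWL = 1128.221.
Increase = 1128.221 − 643.531 = 484.69.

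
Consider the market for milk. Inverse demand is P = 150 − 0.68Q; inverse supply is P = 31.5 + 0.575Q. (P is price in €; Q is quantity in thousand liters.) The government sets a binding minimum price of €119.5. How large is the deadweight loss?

Competitive equilibrium: 150 − 0.68Q = 31.5 + 0.575Q → Q* = 94.42231, P* = 85.79283.
At the floor P = 119.5, quantity demanded = (150 − 119.5)/0.68 = 44.85294.
Sellers' marginal cost at Q' = 44.85294: 31.5 + 0.575·44.85294 = 57.29044.
ΔQ = 94.42231 − 44.85294 = 49.56937; wedge = 119.5 − 57.29044 = 62.20956.
Welfare loss = ½ × 49.56937 × 62.20956 = €1541.84 thousand.

€1541.84 thousand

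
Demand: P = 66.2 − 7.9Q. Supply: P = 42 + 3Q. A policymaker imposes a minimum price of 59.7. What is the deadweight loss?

Competitive equilibrium: 66.2 − 7.9Q = 42 + 3Q → Q* = 2.2202, P* = 48.6606.
At the floor P = 59.7, quantity demanded = (66.2 − 59.7)/7.9 = 0.8228.
Sellers' marginal cost at Q' = 0.8228: 42 + 3·0.8228 = 44.4684.
ΔQ = 2.2202 − 0.8228 = 1.3974; wedge = 59.7 − 44.4684 = 15.2316.
DWL = ½ × 1.3974 × 15.2316 = 10.64.

10.64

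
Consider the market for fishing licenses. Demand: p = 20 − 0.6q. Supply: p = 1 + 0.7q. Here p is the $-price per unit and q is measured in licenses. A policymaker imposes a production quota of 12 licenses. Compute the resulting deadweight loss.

$4.45

Competitive equilibrium: 20 − 0.6q = 1 + 0.7q → q* = 14.6154, p* = 11.2308.
At q = 12: demand price = 20 − 0.6·12 = 12.8; supply price = 1 + 0.7·12 = 9.4.
Δq = 14.6154 − 12 = 2.6154; wedge = 12.8 − 9.4 = 3.4.
DWL = ½ × 2.6154 × 3.4 = $4.45.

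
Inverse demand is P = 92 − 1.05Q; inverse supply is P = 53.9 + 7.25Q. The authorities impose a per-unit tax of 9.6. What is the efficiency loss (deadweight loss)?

5.55

Competitive equilibrium: 92 − 1.05Q = 53.9 + 7.25Q → Q* = 4.5904, P* = 87.1801.
With the tax, the buyer price exceeds the seller price by 9.6: (92 − 1.05Q) − (53.9 + 7.25Q) = 9.6 → Q' = 3.4337.
ΔQ = 4.5904 − 3.4337 = 1.1567; the wedge equals the tax, 9.6.
DWL = ½ × 1.1567 × 9.6 = 5.55.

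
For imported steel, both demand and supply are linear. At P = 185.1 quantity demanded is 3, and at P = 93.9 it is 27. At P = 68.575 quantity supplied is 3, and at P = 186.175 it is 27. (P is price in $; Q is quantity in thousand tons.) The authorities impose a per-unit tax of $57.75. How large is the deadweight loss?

$191.67 thousand

Demand slope = (93.9 − 185.1)/(27 − 3) = −3.8, so P = 196.5 − 3.8Q.
Supply slope = (186.175 − 68.575)/(27 − 3) = 4.9, so P = 53.875 + 4.9Q.
Competitive equilibrium: 196.5 − 3.8Q = 53.875 + 4.9Q → Q* = 16.3937, P* = 134.204.
With the tax, the buyer price exceeds the seller price by 57.75: (196.5 − 3.8Q) − (53.875 + 4.9Q) = 57.75 → Q' = 9.7557.
ΔQ = 16.3937 − 9.7557 = 6.638; the wedge equals the tax, 57.75.
DWL = ½ × 6.638 × 57.75 = $191.67 thousand.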